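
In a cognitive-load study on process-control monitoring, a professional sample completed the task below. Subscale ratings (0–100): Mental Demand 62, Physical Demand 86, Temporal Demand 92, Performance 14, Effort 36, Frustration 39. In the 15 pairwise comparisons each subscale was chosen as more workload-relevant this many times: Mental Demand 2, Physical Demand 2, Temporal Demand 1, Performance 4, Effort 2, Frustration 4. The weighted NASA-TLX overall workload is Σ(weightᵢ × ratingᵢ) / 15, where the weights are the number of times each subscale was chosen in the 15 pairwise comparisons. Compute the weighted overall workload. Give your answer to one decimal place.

44.8

The tallies are the weights (they sum to 15).
Weighted sum = 2·62 + 2·86 + 1·92 + 4·14 + 2·36 + 4·39
            = 124 + 172 + 92 + 56 + 72 + 156 = 672.
Overall workload = 672 / 15 = 44.8000 ≈ 44.8.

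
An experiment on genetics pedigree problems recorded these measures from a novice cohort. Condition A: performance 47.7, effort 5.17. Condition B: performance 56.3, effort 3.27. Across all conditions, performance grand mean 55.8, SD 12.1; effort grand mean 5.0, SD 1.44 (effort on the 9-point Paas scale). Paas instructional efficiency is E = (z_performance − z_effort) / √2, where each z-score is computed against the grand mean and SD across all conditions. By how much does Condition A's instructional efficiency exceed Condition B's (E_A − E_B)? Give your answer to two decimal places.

-1.44

Condition A: z_P = (47.7 − 55.8)/12.1 = -0.6694; z_E = (5.17 − 5.0)/1.44 = 0.1181; E_A = (-0.6694 − 0.1181)/√2 = -0.5568.
Condition B: z_P = (56.3 − 55.8)/12.1 = 0.0413; z_E = (3.27 − 5.0)/1.44 = -1.2014; E_B = (0.0413 − (-1.2014))/√2 = 0.8787.
E_A − E_B = -0.5568 − 0.8787 = -1.4355 ≈ -1.44.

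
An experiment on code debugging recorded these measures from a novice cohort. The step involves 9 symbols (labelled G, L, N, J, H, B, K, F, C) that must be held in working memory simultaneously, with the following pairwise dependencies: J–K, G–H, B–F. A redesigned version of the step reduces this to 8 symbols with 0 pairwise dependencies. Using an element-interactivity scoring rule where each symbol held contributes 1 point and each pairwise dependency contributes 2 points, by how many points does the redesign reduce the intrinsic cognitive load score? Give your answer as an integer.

7

Original: 9 × 1 + 3 × 2 = 9 + 6 = 15.
Redesigned: 8 × 1 + 0 × 2 = 8 + 0 = 8.
Reduction = 15 − 8 = 7.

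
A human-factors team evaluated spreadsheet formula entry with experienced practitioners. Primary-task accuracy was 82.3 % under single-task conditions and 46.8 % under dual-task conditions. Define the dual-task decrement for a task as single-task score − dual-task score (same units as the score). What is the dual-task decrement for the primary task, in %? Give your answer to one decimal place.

Decrement = 82.3 − 46.8 = 35.5000 % ≈ 35.5 %.

35.5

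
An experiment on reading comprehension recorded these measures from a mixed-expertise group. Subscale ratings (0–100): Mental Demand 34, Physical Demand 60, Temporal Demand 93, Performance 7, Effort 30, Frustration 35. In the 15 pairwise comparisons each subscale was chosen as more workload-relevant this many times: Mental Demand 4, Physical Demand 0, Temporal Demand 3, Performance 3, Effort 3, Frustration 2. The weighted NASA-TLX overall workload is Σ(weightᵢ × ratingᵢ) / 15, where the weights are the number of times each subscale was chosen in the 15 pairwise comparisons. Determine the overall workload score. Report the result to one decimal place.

The tallies are the weights (they sum to 15).
Weighted sum = 4·34 + 0·60 + 3·93 + 3·7 + 3·30 + 2·35
            = 136 + 0 + 279 + 21 + 90 + 70 = 596.
Overall workload = 596 / 15 = 39.7333 ≈ 39.7.

39.7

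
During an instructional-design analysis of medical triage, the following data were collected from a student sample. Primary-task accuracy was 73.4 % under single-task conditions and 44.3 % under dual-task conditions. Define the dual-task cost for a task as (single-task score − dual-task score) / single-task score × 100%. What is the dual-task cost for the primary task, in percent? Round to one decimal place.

39.6

Cost = (73.4 − 44.3) / 73.4 × 100%
     = 29.1000 / 73.4 × 100% = 39.6458%.
≈ 39.6%.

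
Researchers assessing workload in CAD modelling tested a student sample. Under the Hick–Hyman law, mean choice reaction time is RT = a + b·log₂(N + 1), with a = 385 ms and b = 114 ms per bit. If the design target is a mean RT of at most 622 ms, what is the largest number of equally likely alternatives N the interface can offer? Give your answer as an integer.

3

Set 385 + 114·log₂(N + 1) ≤ 622.
log₂(N + 1) ≤ (622 − 385) / 114 = 2.0789.
N + 1 ≤ 2^2.0789 = 4.2248.
N ≤ 3.2248, so the largest integer N is 3.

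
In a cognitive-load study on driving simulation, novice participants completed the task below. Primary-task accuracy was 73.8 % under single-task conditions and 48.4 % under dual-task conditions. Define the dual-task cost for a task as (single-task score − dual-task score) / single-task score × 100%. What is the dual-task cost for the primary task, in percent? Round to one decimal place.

Cost = (73.8 − 48.4) / 73.8 × 100%
     = 25.4000 / 73.8 × 100% = 34.4173%.
≈ 34.4%.

34.4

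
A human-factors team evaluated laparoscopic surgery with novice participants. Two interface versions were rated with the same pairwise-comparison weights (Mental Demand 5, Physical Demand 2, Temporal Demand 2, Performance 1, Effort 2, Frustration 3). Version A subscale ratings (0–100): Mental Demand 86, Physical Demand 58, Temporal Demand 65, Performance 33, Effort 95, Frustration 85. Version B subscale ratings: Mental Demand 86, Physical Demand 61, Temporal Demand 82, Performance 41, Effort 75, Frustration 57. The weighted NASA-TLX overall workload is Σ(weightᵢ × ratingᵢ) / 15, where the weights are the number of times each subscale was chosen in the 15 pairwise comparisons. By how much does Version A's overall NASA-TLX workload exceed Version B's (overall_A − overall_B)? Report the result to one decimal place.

Version A weighted sum = 5·86 + 2·58 + 2·65 + 1·33 + 2·95 + 3·85 = 430 + 116 + 130 + 33 + 190 + 255 = 1154; overall_A = 1154/15 = 76.9333.
Version B weighted sum = 5·86 + 2·61 + 2·82 + 1·41 + 2·75 + 3·57 = 430 + 122 + 164 + 41 + 150 + 171 = 1078; overall_B = 1078/15 = 71.8667.
Difference = 76.9333 − 71.8667 = 5.0666 ≈ 5.1.

5.1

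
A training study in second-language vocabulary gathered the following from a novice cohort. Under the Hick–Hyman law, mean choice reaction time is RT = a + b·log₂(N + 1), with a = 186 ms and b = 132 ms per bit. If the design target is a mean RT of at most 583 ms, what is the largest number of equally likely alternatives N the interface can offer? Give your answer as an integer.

Set 186 + 132·log₂(N + 1) ≤ 583.
log₂(N + 1) ≤ (583 − 186) / 132 = 3.0076.
N + 1 ≤ 2^3.0076 = 8.0423.
N ≤ 7.0423, so the largest integer N is 7.

7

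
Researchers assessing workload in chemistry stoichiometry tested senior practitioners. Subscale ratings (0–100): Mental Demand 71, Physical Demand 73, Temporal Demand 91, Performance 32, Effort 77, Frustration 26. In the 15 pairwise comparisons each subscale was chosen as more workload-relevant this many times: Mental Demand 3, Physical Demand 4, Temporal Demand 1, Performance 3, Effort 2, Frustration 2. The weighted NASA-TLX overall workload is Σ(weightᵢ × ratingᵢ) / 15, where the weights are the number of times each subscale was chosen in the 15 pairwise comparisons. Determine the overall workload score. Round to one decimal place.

The tallies are the weights (they sum to 15).
Weighted sum = 3·71 + 4·73 + 1·91 + 3·32 + 2·77 + 2·26
            = 213 + 292 + 91 + 96 + 154 + 52 = 898.
Overall workload = 898 / 15 = 59.8667 ≈ 59.9.

59.9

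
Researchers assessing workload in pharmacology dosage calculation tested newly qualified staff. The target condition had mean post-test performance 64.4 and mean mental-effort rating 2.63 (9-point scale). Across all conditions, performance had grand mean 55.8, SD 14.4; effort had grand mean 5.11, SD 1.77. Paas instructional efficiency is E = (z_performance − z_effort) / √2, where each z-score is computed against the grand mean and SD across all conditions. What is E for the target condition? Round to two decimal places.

1.41

z_performance = (64.4 − 55.8) / 14.4 = 8.6000 / 14.4 = 0.5972.
z_effort = (2.63 − 5.11) / 1.77 = -2.4800 / 1.77 = -1.4011.
z_P − z_E = 0.5972 − (-1.4011) = 1.9983.
E = 1.9983 / √2 = 1.9983 / 1.41421 = 1.4130 ≈ 1.41.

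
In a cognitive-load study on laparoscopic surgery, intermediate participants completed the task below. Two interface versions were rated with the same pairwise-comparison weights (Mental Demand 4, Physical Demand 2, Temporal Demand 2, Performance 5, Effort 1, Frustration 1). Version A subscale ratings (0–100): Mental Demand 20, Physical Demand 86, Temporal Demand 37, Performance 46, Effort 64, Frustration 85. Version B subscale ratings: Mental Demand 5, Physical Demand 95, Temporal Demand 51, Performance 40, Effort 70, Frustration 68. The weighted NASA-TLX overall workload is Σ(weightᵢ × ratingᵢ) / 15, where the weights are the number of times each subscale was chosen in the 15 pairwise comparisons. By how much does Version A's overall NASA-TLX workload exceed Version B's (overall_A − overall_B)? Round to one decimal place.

Version A weighted sum = 4·20 + 2·86 + 2·37 + 5·46 + 1·64 + 1·85 = 80 + 172 + 74 + 230 + 64 + 85 = 705; overall_A = 705/15 = 47.0000.
Version B weighted sum = 4·5 + 2·95 + 2·51 + 5·40 + 1·70 + 1·68 = 20 + 190 + 102 + 200 + 70 + 68 = 650; overall_B = 650/15 = 43.3333.
Difference = 47.0000 − 43.3333 = 3.6667 ≈ 3.7.

3.7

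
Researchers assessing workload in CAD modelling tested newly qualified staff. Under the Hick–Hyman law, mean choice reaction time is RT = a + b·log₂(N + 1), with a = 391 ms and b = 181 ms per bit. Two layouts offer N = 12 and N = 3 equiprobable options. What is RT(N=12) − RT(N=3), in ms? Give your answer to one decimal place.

RT(12) = 391 + 181·log₂(13) = 391 + 181·3.7004 = 1060.7724 ms.
RT(3) = 391 + 181·log₂(4) = 391 + 181·2.0000 = 753.0000 ms.
Difference = 1060.7724 − 753.0000 = 307.7724 ≈ 307.8 ms.

307.8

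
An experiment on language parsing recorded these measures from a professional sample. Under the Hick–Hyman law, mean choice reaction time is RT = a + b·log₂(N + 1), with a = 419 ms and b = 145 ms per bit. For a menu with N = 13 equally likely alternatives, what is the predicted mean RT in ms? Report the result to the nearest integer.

971

log₂(13 + 1) = log₂(14) = 3.8074.
RT = 419 + 145 × 3.8074 = 419 + 552.0730 = 971.0730 ms.
≈ 971 ms.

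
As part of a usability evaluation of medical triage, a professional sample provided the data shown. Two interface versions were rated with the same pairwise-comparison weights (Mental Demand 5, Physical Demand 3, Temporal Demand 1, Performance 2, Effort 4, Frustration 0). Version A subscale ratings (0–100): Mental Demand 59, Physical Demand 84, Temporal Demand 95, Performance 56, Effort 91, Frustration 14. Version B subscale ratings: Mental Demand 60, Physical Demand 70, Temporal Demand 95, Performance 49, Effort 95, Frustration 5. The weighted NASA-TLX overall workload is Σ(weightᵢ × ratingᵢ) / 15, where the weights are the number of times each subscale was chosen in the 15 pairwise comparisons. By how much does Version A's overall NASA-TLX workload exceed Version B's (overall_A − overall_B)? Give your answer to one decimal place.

Version A weighted sum = 5·59 + 3·84 + 1·95 + 2·56 + 4·91 + 0·14 = 295 + 252 + 95 + 112 + 364 + 0 = 1118; overall_A = 1118/15 = 74.5333.
Version B weighted sum = 5·60 + 3·70 + 1·95 + 2·49 + 4·95 + 0·5 = 300 + 210 + 95 + 98 + 380 + 0 = 1083; overall_B = 1083/15 = 72.2000.
Difference = 74.5333 − 72.2000 = 2.3333 ≈ 2.3.

2.3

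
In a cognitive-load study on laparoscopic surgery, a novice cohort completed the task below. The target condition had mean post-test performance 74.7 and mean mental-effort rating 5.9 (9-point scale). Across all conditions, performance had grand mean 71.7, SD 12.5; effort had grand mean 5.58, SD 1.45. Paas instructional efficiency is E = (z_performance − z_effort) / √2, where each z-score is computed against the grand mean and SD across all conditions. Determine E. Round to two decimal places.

0.01

z_performance = (74.7 − 71.7) / 12.5 = 3.0000 / 12.5 = 0.2400.
z_effort = (5.9 − 5.58) / 1.45 = 0.3200 / 1.45 = 0.2207.
z_P − z_E = 0.2400 − 0.2207 = 0.0193.
E = 0.0193 / √2 = 0.0193 / 1.41421 = 0.0136 ≈ 0.01.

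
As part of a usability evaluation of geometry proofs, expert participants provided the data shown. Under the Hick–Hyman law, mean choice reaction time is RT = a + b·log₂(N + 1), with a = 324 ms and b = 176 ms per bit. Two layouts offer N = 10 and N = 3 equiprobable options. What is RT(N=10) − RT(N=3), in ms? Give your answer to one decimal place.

RT(10) = 324 + 176·log₂(11) = 324 + 176·3.4594 = 932.8544 ms.
RT(3) = 324 + 176·log₂(4) = 324 + 176·2.0000 = 676.0000 ms.
Difference = 932.8544 − 676.0000 = 256.8544 ≈ 256.9 ms.

256.9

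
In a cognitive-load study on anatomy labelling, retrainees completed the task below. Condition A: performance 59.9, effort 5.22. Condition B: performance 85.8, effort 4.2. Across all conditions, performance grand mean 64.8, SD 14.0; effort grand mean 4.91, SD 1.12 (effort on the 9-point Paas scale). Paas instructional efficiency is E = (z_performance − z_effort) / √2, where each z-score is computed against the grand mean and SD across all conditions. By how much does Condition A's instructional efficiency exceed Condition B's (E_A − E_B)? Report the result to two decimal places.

-1.95

Condition A: z_P = (59.9 − 64.8)/14.0 = -0.3500; z_E = (5.22 − 4.91)/1.12 = 0.2768; E_A = (-0.3500 − 0.2768)/√2 = -0.4432.
Condition B: z_P = (85.8 − 64.8)/14.0 = 1.5000; z_E = (4.2 − 4.91)/1.12 = -0.6339; E_B = (1.5000 − (-0.6339))/√2 = 1.5089.
E_A − E_B = -0.4432 − 1.5089 = -1.9521 ≈ -1.95.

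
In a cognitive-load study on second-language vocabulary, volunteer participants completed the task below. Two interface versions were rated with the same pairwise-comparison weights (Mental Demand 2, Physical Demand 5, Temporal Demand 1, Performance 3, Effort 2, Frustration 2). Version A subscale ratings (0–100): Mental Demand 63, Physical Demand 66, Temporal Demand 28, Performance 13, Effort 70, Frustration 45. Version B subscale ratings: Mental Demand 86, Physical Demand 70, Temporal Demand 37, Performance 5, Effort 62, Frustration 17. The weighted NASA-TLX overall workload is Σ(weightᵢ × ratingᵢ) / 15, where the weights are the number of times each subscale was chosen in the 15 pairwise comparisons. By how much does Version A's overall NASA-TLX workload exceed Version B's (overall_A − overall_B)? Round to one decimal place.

1.4

Version A weighted sum = 2·63 + 5·66 + 1·28 + 3·13 + 2·70 + 2·45 = 126 + 330 + 28 + 39 + 140 + 90 = 753; overall_A = 753/15 = 50.2000.
Version B weighted sum = 2·86 + 5·70 + 1·37 + 3·5 + 2·62 + 2·17 = 172 + 350 + 37 + 15 + 124 + 34 = 732; overall_B = 732/15 = 48.8000.
Difference = 50.2000 − 48.8000 = 1.4000 ≈ 1.4.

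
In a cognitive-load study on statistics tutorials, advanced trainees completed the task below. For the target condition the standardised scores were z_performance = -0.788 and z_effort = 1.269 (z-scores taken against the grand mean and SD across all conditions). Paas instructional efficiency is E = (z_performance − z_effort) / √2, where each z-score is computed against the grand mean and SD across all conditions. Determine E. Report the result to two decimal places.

z_P − z_E = -0.788 − 1.269 = -2.0570.
E = -2.0570 / √2 = -2.0570 / 1.41421 = -1.4545 ≈ -1.45.

-1.45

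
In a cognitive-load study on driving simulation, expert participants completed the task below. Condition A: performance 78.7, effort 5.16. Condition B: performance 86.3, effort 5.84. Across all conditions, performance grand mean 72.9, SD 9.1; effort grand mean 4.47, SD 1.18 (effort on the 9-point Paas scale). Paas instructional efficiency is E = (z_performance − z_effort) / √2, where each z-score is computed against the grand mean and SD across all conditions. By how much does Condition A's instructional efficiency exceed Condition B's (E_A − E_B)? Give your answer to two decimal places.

-0.18

Condition A: z_P = (78.7 − 72.9)/9.1 = 0.6374; z_E = (5.16 − 4.47)/1.18 = 0.5847; E_A = (0.6374 − 0.5847)/√2 = 0.0373.
Condition B: z_P = (86.3 − 72.9)/9.1 = 1.4725; z_E = (5.84 − 4.47)/1.18 = 1.1610; E_B = (1.4725 − 1.1610)/√2 = 0.2203.
E_A − E_B = 0.0373 − 0.2203 = -0.1830 ≈ -0.18.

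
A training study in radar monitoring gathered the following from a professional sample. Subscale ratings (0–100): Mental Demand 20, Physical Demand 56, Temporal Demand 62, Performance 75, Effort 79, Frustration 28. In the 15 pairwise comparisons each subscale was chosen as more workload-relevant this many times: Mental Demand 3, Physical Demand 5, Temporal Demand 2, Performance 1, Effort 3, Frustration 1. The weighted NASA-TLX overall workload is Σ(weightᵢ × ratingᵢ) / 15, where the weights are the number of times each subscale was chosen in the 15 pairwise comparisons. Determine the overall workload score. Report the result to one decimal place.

The tallies are the weights (they sum to 15).
Weighted sum = 3·20 + 5·56 + 2·62 + 1·75 + 3·79 + 1·28
            = 60 + 280 + 124 + 75 + 237 + 28 = 804.
Overall workload = 804 / 15 = 53.6000 ≈ 53.6.

53.6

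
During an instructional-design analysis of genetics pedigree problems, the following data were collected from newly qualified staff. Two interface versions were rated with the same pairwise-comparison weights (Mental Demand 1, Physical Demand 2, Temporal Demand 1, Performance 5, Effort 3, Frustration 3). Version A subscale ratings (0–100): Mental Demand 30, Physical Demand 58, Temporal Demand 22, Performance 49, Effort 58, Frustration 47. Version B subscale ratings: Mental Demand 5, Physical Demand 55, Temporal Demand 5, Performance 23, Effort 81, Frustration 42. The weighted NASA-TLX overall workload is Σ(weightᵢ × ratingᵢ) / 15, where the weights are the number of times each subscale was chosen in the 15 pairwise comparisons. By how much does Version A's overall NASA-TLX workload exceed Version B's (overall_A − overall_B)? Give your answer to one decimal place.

8.3

Version A weighted sum = 1·30 + 2·58 + 1·22 + 5·49 + 3·58 + 3·47 = 30 + 116 + 22 + 245 + 174 + 141 = 728; overall_A = 728/15 = 48.5333.
Version B weighted sum = 1·5 + 2·55 + 1·5 + 5·23 + 3·81 + 3·42 = 5 + 110 + 5 + 115 + 243 + 126 = 604; overall_B = 604/15 = 40.2667.
Difference = 48.5333 − 40.2667 = 8.2666 ≈ 8.3.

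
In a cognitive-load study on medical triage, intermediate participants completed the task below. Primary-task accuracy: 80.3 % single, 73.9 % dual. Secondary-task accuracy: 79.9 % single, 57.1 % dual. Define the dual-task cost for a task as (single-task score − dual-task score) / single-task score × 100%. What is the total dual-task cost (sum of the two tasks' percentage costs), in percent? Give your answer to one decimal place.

36.5

Primary cost = (80.3 − 73.9) / 80.3 × 100% = 7.9701%.
Secondary cost = (79.9 − 57.1) / 79.9 × 100% = 28.5357%.
Total = 7.9701% + 28.5357% = 36.5058% ≈ 36.5%.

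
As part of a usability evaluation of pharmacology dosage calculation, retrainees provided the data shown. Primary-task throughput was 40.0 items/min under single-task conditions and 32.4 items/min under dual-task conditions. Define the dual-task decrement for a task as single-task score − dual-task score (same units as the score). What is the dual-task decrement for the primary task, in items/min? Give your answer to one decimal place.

7.6

Decrement = 40.0 − 32.4 = 7.6000 items/min ≈ 7.6 items/min.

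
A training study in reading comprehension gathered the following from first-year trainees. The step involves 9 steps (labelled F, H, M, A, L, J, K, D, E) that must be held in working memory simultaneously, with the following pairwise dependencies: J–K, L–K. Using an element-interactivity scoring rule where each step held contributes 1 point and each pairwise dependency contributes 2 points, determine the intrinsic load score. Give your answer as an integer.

13

Count of steps held simultaneously: 9.
Count of pairwise dependencies listed: 2.
Element contribution: 9 × 1 = 9.
Interaction contribution: 2 × 2 = 4.
Intrinsic load = 9 + 4 = 13.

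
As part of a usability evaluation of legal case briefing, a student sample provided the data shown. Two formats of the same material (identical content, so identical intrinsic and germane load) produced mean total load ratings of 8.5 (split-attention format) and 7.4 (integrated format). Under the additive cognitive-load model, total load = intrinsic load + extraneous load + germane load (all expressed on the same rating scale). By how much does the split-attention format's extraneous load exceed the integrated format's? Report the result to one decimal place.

Intrinsic and germane load are equal across formats, so the difference in total load equals the difference in extraneous load.
Extraneous-load difference = 8.5 − 7.4 = 1.1.

1.1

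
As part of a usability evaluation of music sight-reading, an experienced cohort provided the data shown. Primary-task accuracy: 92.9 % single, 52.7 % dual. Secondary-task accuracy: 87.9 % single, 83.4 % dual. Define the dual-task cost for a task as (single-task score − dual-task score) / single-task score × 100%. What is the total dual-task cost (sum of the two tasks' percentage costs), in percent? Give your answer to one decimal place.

48.4

Primary cost = (92.9 − 52.7) / 92.9 × 100% = 43.2723%.
Secondary cost = (87.9 − 83.4) / 87.9 × 100% = 5.1195%.
Total = 43.2723% + 5.1195% = 48.3918% ≈ 48.4%.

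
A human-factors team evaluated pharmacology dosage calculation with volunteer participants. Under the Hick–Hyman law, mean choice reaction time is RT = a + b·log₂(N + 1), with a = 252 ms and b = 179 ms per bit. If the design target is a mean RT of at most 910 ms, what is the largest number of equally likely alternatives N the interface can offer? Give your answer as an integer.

Set 252 + 179·log₂(N + 1) ≤ 910.
log₂(N + 1) ≤ (910 − 252) / 179 = 3.6760.
N + 1 ≤ 2^3.6760 = 12.7816.
N ≤ 11.7816, so the largest integer N is 11.

11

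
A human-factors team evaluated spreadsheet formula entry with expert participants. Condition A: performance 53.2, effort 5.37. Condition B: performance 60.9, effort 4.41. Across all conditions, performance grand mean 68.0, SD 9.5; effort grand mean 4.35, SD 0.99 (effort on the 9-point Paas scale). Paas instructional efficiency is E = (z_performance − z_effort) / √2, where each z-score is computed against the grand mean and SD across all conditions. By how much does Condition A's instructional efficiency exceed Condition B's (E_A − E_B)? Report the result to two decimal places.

Condition A: z_P = (53.2 − 68.0)/9.5 = -1.5579; z_E = (5.37 − 4.35)/0.99 = 1.0303; E_A = (-1.5579 − 1.0303)/√2 = -1.8301.
Condition B: z_P = (60.9 − 68.0)/9.5 = -0.7474; z_E = (4.41 − 4.35)/0.99 = 0.0606; E_B = (-0.7474 − 0.0606)/√2 = -0.5713.
E_A − E_B = -1.8301 − (-0.5713) = -1.2588 ≈ -1.26.

-1.26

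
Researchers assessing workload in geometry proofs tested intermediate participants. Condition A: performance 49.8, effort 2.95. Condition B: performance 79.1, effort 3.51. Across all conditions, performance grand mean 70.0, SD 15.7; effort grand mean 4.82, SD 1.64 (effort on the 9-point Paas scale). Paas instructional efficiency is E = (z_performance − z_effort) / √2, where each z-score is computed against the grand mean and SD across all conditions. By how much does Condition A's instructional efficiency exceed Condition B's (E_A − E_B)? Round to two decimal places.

Condition A: z_P = (49.8 − 70.0)/15.7 = -1.2866; z_E = (2.95 − 4.82)/1.64 = -1.1402; E_A = (-1.2866 − (-1.1402))/√2 = -0.1035.
Condition B: z_P = (79.1 − 70.0)/15.7 = 0.5796; z_E = (3.51 − 4.82)/1.64 = -0.7988; E_B = (0.5796 − (-0.7988))/√2 = 0.9747.
E_A − E_B = -0.1035 − 0.9747 = -1.0782 ≈ -1.08.

-1.08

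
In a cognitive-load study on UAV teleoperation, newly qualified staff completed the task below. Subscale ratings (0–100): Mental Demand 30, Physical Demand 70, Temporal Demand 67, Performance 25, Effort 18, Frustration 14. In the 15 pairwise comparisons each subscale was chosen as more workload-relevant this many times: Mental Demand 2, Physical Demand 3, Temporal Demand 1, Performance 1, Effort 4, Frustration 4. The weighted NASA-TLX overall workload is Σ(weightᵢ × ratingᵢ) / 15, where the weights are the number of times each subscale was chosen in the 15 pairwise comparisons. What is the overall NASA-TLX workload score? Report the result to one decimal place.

The tallies are the weights (they sum to 15).
Weighted sum = 2·30 + 3·70 + 1·67 + 1·25 + 4·18 + 4·14
            = 60 + 210 + 67 + 25 + 72 + 56 = 490.
Overall workload = 490 / 15 = 32.6667 ≈ 32.7.

32.7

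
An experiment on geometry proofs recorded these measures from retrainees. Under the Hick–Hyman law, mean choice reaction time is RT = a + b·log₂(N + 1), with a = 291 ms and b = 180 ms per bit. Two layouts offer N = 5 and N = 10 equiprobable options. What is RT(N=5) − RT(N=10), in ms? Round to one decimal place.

-157.4

RT(5) = 291 + 180·log₂(6) = 291 + 180·2.5850 = 756.3000 ms.
RT(10) = 291 + 180·log₂(11) = 291 + 180·3.4594 = 913.6920 ms.
Difference = 756.3000 − 913.6920 = -157.3920 ≈ -157.4 ms.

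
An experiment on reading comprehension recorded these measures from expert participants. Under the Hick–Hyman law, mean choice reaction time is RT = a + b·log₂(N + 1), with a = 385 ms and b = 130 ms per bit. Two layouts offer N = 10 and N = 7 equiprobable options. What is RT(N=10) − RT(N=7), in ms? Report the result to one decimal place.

RT(10) = 385 + 130·log₂(11) = 385 + 130·3.4594 = 834.7220 ms.
RT(7) = 385 + 130·log₂(8) = 385 + 130·3.0000 = 775.0000 ms.
Difference = 834.7220 − 775.0000 = 59.7220 ≈ 59.7 ms.

59.7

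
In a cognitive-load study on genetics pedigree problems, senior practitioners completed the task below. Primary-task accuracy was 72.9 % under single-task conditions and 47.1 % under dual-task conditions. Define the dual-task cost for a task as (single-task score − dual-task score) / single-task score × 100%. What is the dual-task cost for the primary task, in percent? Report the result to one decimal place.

35.4

Cost = (72.9 − 47.1) / 72.9 × 100%
     = 25.8000 / 72.9 × 100% = 35.3909%.
≈ 35.4%.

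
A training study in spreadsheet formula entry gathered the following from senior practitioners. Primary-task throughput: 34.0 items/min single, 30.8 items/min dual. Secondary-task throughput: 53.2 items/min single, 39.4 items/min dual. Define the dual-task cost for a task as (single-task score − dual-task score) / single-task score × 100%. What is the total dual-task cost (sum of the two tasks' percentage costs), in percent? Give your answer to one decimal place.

Primary cost = (34.0 − 30.8) / 34.0 × 100% = 9.4118%.
Secondary cost = (53.2 − 39.4) / 53.2 × 100% = 25.9398%.
Total = 9.4118% + 25.9398% = 35.3516% ≈ 35.4%.

35.4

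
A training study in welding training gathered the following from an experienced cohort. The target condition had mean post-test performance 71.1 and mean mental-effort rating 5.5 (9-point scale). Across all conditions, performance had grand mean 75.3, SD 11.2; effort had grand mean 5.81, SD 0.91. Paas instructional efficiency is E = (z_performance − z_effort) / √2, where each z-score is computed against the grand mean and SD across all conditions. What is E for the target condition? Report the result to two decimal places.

z_performance = (71.1 − 75.3) / 11.2 = -4.2000 / 11.2 = -0.3750.
z_effort = (5.5 − 5.81) / 0.91 = -0.3100 / 0.91 = -0.3407.
z_P − z_E = -0.3750 − (-0.3407) = -0.0343.
E = -0.0343 / √2 = -0.0343 / 1.41421 = -0.0243 ≈ -0.02.

-0.02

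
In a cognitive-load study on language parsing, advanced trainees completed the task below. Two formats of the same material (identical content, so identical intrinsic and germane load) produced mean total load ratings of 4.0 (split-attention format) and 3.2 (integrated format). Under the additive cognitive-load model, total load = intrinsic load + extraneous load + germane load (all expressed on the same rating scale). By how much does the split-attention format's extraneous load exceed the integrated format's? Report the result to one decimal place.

0.8

Intrinsic and germane load are equal across formats, so the difference in total load equals the difference in extraneous load.
Extraneous-load difference = 4.0 − 3.2 = 0.8.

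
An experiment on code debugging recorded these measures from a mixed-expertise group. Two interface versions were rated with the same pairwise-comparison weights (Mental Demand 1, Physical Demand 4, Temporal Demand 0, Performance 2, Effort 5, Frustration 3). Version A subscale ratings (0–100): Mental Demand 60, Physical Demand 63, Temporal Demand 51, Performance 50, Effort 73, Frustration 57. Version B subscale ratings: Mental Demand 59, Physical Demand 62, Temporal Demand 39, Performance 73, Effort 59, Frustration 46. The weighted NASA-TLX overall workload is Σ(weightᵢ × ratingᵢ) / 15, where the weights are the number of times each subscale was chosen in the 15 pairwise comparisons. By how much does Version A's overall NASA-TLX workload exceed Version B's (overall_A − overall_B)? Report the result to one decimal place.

4.1

Version A weighted sum = 1·60 + 4·63 + 0·51 + 2·50 + 5·73 + 3·57 = 60 + 252 + 0 + 100 + 365 + 171 = 948; overall_A = 948/15 = 63.2000.
Version B weighted sum = 1·59 + 4·62 + 0·39 + 2·73 + 5·59 + 3·46 = 59 + 248 + 0 + 146 + 295 + 138 = 886; overall_B = 886/15 = 59.0667.
Difference = 63.2000 − 59.0667 = 4.1333 ≈ 4.1.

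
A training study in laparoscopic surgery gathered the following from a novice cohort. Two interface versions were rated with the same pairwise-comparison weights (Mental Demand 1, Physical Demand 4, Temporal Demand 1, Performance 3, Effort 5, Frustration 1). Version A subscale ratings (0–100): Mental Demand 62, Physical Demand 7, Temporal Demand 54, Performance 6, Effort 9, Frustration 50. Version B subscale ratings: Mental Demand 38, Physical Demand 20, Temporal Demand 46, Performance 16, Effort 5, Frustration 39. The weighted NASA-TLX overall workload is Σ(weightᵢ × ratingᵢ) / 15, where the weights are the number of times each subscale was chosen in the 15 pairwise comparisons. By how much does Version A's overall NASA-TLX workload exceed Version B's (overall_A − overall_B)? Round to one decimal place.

Version A weighted sum = 1·62 + 4·7 + 1·54 + 3·6 + 5·9 + 1·50 = 62 + 28 + 54 + 18 + 45 + 50 = 257; overall_A = 257/15 = 17.1333.
Version B weighted sum = 1·38 + 4·20 + 1·46 + 3·16 + 5·5 + 1·39 = 38 + 80 + 46 + 48 + 25 + 39 = 276; overall_B = 276/15 = 18.4000.
Difference = 17.1333 − 18.4000 = -1.2667 ≈ -1.3.

-1.3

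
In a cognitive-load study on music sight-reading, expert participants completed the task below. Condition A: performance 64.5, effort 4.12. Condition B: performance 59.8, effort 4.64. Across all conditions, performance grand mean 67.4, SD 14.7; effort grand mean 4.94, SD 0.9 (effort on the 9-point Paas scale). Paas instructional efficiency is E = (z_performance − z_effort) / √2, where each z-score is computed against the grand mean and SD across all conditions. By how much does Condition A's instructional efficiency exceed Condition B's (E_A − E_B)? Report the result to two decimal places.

Condition A: z_P = (64.5 − 67.4)/14.7 = -0.1973; z_E = (4.12 − 4.94)/0.9 = -0.9111; E_A = (-0.1973 − (-0.9111))/√2 = 0.5047.
Condition B: z_P = (59.8 − 67.4)/14.7 = -0.5170; z_E = (4.64 − 4.94)/0.9 = -0.3333; E_B = (-0.5170 − (-0.3333))/√2 = -0.1299.
E_A − E_B = 0.5047 − (-0.1299) = 0.6346 ≈ 0.63.

0.63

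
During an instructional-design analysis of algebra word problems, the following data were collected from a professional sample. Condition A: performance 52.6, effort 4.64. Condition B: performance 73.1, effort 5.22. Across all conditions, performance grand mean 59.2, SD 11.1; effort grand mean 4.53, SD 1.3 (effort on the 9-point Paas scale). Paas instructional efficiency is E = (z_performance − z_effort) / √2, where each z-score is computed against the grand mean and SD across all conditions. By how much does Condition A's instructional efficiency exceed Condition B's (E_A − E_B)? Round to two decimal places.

-0.99

Condition A: z_P = (52.6 − 59.2)/11.1 = -0.5946; z_E = (4.64 − 4.53)/1.3 = 0.0846; E_A = (-0.5946 − 0.0846)/√2 = -0.4803.
Condition B: z_P = (73.1 − 59.2)/11.1 = 1.2523; z_E = (5.22 − 4.53)/1.3 = 0.5308; E_B = (1.2523 − 0.5308)/√2 = 0.5102.
E_A − E_B = -0.4803 − 0.5102 = -0.9905 ≈ -0.99.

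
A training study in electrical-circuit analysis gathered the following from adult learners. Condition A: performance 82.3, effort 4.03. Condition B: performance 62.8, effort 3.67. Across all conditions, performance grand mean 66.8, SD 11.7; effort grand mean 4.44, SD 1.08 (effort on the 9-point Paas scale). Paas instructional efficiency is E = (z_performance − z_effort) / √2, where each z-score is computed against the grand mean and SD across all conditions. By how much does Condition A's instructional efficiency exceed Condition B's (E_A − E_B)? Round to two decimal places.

0.94

Condition A: z_P = (82.3 − 66.8)/11.7 = 1.3248; z_E = (4.03 − 4.44)/1.08 = -0.3796; E_A = (1.3248 − (-0.3796))/√2 = 1.2052.
Condition B: z_P = (62.8 − 66.8)/11.7 = -0.3419; z_E = (3.67 − 4.44)/1.08 = -0.7130; E_B = (-0.3419 − (-0.7130))/√2 = 0.2624.
E_A − E_B = 1.2052 − 0.2624 = 0.9428 ≈ 0.94.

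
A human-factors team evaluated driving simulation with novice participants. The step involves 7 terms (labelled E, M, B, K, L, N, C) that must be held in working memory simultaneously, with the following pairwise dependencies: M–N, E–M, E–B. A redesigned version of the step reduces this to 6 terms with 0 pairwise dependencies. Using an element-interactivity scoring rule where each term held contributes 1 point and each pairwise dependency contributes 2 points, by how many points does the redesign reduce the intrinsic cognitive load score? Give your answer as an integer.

Original: 7 × 1 + 3 × 2 = 7 + 6 = 13.
Redesigned: 6 × 1 + 0 × 2 = 6 + 0 = 6.
Reduction = 13 − 6 = 7.

7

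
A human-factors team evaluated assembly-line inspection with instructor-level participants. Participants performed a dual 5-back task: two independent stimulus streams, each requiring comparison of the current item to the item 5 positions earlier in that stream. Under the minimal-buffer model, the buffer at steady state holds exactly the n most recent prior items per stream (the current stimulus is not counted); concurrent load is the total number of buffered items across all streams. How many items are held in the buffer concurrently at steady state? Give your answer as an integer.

Each stream's buffer holds its 5 most recent prior items.
Two independent streams: 2 × 5 = 10 buffered items at steady state.

10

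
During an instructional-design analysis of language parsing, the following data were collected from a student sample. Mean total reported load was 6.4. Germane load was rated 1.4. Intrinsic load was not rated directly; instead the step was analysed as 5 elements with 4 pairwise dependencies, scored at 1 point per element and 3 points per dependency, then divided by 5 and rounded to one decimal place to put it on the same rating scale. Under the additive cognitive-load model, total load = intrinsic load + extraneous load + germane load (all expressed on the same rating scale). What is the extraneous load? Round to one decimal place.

Intrinsic (element-interactivity): (5 × 1 + 4 × 3) / 5 = 17 / 5 = 3.4000 → 3.4.
extraneous load = total − intrinsic − germane
             = 6.4 − 3.4 − 1.4 = 1.6.

1.6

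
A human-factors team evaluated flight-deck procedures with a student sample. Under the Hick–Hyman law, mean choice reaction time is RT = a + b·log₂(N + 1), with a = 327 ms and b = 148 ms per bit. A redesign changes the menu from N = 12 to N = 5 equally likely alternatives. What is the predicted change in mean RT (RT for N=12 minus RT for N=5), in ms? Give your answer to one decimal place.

RT(12) = 327 + 148·log₂(13) = 327 + 148·3.7004 = 874.6592 ms.
RT(5) = 327 + 148·log₂(6) = 327 + 148·2.5850 = 709.5800 ms.
Difference = 874.6592 − 709.5800 = 165.0792 ≈ 165.1 ms.

165.1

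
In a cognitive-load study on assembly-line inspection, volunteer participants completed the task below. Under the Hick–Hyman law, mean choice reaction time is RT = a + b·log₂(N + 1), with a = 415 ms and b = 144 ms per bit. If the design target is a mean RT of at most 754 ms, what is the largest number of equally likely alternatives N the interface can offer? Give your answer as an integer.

4

Set 415 + 144·log₂(N + 1) ≤ 754.
log₂(N + 1) ≤ (754 − 415) / 144 = 2.3542.
N + 1 ≤ 2^2.3542 = 5.1131.
N ≤ 4.1131, so the largest integer N is 4.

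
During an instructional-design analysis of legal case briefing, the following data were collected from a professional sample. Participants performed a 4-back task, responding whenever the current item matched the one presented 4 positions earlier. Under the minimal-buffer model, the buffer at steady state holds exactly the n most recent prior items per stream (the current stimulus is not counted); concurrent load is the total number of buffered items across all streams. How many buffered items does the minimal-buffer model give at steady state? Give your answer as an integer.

The buffer holds the 4 most recent prior items.
Steady-state concurrent load = 4 items.

4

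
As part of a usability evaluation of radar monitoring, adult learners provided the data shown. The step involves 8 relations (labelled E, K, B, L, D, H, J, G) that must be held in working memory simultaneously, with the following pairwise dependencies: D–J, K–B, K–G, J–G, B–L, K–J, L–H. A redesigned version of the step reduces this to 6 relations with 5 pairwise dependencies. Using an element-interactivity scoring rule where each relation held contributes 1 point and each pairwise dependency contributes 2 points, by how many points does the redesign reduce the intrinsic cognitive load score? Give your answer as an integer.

6

Original: 8 × 1 + 7 × 2 = 8 + 14 = 22.
Redesigned: 6 × 1 + 5 × 2 = 6 + 10 = 16.
Reduction = 22 − 16 = 6.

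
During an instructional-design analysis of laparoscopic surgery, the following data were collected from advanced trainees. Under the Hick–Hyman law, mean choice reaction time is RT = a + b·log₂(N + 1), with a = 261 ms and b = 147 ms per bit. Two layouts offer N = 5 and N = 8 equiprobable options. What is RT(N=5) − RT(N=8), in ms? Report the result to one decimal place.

RT(5) = 261 + 147·log₂(6) = 261 + 147·2.5850 = 640.9950 ms.
RT(8) = 261 + 147·log₂(9) = 261 + 147·3.1699 = 726.9753 ms.
Difference = 640.9950 − 726.9753 = -85.9803 ≈ -86.0 ms.

-86.0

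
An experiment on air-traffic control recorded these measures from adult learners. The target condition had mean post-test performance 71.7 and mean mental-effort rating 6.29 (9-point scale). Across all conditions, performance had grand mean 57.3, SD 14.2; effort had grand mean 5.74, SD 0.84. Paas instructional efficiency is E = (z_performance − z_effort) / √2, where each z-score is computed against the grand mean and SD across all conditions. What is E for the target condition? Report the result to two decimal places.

z_performance = (71.7 − 57.3) / 14.2 = 14.4000 / 14.2 = 1.0141.
z_effort = (6.29 − 5.74) / 0.84 = 0.5500 / 0.84 = 0.6548.
z_P − z_E = 1.0141 − 0.6548 = 0.3593.
E = 0.3593 / √2 = 0.3593 / 1.41421 = 0.2541 ≈ 0.25.

0.25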